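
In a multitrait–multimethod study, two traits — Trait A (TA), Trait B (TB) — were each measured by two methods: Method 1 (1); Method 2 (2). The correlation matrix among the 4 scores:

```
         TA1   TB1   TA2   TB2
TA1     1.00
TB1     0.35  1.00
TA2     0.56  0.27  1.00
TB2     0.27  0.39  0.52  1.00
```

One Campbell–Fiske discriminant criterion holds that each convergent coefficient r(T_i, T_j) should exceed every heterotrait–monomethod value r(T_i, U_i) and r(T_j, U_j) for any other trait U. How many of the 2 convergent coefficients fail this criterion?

1

Each convergent coefficient versus the relevant comparison correlations:
TA (methods 1·2): 0.56 vs {0.35, 0.52} → pass.
TB (methods 1·2): 0.39 vs {0.35, 0.52} → fail.
1 of 2 fail.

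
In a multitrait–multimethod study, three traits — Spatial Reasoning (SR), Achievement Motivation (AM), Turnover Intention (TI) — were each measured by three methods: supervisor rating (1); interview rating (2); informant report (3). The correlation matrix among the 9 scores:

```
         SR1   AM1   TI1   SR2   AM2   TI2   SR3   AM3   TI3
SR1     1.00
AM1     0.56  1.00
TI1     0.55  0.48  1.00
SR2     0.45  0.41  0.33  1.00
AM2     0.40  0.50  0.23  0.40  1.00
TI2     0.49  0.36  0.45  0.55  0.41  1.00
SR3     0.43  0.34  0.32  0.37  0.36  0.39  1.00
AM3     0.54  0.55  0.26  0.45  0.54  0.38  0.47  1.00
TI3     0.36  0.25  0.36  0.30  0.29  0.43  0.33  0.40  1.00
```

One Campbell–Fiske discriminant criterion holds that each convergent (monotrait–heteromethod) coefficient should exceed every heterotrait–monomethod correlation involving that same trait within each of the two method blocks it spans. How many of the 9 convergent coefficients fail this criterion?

Checking each validity diagonal entry against its comparison values:
SR (methods 1·2): 0.45 vs {0.56, 0.40, 0.55, 0.55} → fail.
SR (methods 1·3): 0.43 vs {0.56, 0.47, 0.55, 0.33} → fail.
SR (methods 2·3): 0.37 vs {0.40, 0.47, 0.55, 0.33} → fail.
AM (methods 1·2): 0.50 vs {0.56, 0.40, 0.48, 0.41} → fail.
AM (methods 1·3): 0.55 vs {0.56, 0.47, 0.48, 0.40} → fail.
AM (methods 2·3): 0.54 vs {0.40, 0.47, 0.41, 0.40} → pass.
TI (methods 1·2): 0.45 vs {0.55, 0.55, 0.48, 0.41} → fail.
TI (methods 1·3): 0.36 vs {0.55, 0.33, 0.48, 0.40} → fail.
TI (methods 2·3): 0.43 vs {0.55, 0.33, 0.41, 0.40} → fail.
8 of 9 fail.

8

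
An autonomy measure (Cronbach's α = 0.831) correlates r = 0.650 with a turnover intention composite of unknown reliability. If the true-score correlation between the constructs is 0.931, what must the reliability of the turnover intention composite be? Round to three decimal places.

r_true = r_obs / √(r_xx · r_yy) ⇒ 0.931 = 0.650 / √(0.831 · r_yy).
√(0.831 · r_yy) = 0.650 / 0.931 = 0.6982; 0.831 · r_yy = 0.4875; r_yy = 0.4875 / 0.831 ≈ 0.587.

0.587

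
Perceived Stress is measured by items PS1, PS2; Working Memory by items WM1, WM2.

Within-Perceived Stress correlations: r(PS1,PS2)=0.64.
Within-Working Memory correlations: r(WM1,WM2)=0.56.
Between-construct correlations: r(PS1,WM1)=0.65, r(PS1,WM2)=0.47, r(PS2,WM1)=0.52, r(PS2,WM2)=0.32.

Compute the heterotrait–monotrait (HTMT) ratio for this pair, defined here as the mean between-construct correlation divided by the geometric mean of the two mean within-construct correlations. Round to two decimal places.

0.82

Mean heterotrait r = 1.96/4 = 0.4900.
Mean within-PS = 0.64/1 = 0.6400; mean within-WM = 0.56/1 = 0.5600.
Geometric mean = √(0.6400 × 0.5600) = 0.5987.
HTMT = 0.4900 / 0.5987 = 0.82.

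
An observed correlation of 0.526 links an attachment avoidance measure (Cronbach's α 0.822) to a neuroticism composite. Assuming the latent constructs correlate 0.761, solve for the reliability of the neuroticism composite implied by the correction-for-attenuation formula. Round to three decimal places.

0.581

r_true = r_obs / √(r_xx · r_yy) ⇒ 0.761 = 0.526 / √(0.822 · r_yy).
√(0.822 · r_yy) = 0.526 / 0.761 = 0.6912; 0.822 · r_yy = 0.4778; r_yy = 0.4778 / 0.822 ≈ 0.581.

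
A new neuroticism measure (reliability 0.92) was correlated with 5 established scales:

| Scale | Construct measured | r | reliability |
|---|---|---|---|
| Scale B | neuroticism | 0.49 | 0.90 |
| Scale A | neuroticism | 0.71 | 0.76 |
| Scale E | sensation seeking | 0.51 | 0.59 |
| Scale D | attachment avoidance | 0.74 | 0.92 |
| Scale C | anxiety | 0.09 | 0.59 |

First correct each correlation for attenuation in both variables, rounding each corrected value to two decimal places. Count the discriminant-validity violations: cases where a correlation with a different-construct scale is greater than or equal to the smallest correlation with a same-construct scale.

2

Disattenuated r (r / √(r_scale · r_new)):
  Scale B (conv): 0.49 / √(0.90·0.92) = 0.54
  Scale A (conv): 0.71 / √(0.76·0.92) = 0.85
  Scale E (disc): 0.51 / √(0.59·0.92) = 0.69
  Scale D (disc): 0.74 / √(0.92·0.92) = 0.80
  Scale C (disc): 0.09 / √(0.59·0.92) = 0.12
Smallest convergent = 0.54. Discriminant values: 0.69, 0.80, 0.12; count ≥ 0.54 → 2.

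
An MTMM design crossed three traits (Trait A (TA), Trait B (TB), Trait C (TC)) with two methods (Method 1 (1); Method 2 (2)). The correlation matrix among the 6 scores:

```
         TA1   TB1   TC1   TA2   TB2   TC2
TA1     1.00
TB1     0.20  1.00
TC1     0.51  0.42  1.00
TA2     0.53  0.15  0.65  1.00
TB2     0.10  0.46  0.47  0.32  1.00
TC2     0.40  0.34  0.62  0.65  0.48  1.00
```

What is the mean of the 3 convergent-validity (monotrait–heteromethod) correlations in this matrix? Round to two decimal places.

Convergent values: 0.53, 0.46, 0.62; mean = 1.61/3 = 0.54.

0.54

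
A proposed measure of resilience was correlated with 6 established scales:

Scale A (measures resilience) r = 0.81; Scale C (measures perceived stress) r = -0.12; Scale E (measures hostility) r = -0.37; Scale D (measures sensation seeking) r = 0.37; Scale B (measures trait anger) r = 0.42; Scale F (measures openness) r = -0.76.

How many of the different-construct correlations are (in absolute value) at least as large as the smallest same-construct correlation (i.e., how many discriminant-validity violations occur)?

0

Convergent (same construct = resilience): Scale A.
Smallest convergent = 0.81. Discriminant |r|: 0.12, 0.37, 0.37, 0.42, 0.76; count ≥ 0.81 → 0.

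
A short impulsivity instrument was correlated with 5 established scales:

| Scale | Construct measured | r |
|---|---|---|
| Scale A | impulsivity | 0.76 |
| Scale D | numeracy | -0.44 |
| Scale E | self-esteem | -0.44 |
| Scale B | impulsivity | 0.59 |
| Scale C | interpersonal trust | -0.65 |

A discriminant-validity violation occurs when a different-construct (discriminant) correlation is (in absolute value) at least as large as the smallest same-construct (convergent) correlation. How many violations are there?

1

Convergent (same construct = impulsivity): Scale A, Scale B.
Smallest convergent = 0.59. Discriminant |r|: 0.44, 0.44, 0.65; count ≥ 0.59 → 1.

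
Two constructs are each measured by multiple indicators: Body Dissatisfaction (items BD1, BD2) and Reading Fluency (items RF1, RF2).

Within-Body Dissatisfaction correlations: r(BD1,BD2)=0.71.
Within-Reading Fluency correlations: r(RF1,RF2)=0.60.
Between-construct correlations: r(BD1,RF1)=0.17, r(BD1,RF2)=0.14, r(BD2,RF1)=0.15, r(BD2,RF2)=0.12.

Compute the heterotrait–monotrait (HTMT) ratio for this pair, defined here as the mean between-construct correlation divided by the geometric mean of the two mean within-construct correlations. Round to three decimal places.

0.222

Mean heterotrait r = 0.58/4 = 0.1450.
Mean within-BD = 0.71/1 = 0.7100; mean within-RF = 0.60/1 = 0.6000.
Geometric mean = √(0.7100 × 0.6000) = 0.6527.
HTMT = 0.1450 / 0.6527 = 0.222.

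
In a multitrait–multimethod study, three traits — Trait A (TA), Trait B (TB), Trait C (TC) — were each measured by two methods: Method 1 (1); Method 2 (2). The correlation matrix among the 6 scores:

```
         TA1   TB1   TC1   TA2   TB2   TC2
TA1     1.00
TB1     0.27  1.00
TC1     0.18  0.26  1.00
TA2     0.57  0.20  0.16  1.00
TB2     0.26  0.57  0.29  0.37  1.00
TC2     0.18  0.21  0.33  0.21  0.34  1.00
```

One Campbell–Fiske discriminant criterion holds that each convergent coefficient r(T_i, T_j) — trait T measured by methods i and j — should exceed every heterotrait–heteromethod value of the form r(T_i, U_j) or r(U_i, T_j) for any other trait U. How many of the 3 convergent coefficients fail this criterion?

Convergent coefficients and their comparison sets:
TA (methods 1·2): 0.57 vs {0.26, 0.20, 0.18, 0.16} → pass.
TB (methods 1·2): 0.57 vs {0.20, 0.26, 0.21, 0.29} → pass.
TC (methods 1·2): 0.33 vs {0.16, 0.18, 0.29, 0.21} → pass.
0 of 3 fail.

0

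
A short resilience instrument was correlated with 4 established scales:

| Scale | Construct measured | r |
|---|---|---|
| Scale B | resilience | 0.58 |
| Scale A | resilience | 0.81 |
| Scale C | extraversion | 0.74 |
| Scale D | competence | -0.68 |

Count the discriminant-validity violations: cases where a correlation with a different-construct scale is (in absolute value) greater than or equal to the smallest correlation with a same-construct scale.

2

Convergent (same construct = resilience): Scale B, Scale A.
Smallest convergent = 0.58. Discriminant |r|: 0.74, 0.68; count ≥ 0.58 → 2.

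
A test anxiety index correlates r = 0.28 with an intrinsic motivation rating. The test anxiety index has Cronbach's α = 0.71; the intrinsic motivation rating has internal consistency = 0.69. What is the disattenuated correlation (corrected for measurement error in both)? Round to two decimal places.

r_true = r_obs / √(r_xx · r_yy) = 0.28 / √(0.71 × 0.69) = 0.28 / √0.4899 = 0.28 / 0.6999 ≈ 0.40.

0.40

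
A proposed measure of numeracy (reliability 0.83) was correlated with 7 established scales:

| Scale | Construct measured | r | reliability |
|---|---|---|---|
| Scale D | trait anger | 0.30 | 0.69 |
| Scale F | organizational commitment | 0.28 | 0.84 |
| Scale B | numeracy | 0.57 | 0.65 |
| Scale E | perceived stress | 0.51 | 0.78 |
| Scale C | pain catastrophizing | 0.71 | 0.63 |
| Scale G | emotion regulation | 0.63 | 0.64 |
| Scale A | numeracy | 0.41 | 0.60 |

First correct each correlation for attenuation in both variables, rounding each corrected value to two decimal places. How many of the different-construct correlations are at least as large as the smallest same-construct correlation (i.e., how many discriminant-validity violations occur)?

3

Disattenuated r (r / √(r_scale · r_new)):
  Scale D (disc): 0.30 / √(0.69·0.83) = 0.40
  Scale F (disc): 0.28 / √(0.84·0.83) = 0.34
  Scale B (conv): 0.57 / √(0.65·0.83) = 0.78
  Scale E (disc): 0.51 / √(0.78·0.83) = 0.63
  Scale C (disc): 0.71 / √(0.63·0.83) = 0.98
  Scale G (disc): 0.63 / √(0.64·0.83) = 0.86
  Scale A (conv): 0.41 / √(0.60·0.83) = 0.58
Smallest convergent = 0.58. Discriminant values: 0.40, 0.34, 0.63, 0.98, 0.86; count ≥ 0.58 → 3.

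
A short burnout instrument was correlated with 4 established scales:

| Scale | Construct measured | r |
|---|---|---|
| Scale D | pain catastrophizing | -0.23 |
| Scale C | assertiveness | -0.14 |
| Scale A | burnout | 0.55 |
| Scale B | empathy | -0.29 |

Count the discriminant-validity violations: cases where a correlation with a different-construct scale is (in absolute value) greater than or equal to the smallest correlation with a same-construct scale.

0

Convergent (same construct = burnout): Scale A.
Smallest convergent = 0.55. Discriminant |r|: 0.23, 0.14, 0.29; count ≥ 0.55 → 0.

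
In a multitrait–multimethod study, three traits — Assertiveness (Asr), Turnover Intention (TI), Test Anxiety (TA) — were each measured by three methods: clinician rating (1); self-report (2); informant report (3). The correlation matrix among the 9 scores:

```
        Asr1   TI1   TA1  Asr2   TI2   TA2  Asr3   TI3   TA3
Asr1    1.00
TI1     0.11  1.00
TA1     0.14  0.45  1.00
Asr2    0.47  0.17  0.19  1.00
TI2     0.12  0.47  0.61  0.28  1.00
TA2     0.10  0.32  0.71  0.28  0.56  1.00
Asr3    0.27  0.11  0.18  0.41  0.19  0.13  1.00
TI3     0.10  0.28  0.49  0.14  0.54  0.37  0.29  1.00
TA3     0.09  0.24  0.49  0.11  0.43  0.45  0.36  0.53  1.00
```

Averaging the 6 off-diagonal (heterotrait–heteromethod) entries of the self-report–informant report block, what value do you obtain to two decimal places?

HTHM values (method 2 × method 3): 0.14, 0.11, 0.19, 0.43, 0.13, 0.37; mean = 1.37/6 = 0.23.

0.23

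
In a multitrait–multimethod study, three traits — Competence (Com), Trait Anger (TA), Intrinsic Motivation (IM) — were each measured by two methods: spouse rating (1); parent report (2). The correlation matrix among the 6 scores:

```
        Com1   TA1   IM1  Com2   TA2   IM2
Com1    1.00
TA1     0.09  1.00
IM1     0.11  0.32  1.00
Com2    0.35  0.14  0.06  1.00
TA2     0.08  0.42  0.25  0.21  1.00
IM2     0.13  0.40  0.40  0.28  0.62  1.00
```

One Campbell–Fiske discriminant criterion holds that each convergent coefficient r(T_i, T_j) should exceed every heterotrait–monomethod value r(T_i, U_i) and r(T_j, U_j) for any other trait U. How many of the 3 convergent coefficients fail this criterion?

2

Convergent coefficients and their comparison sets:
Com (methods 1·2): 0.35 vs {0.09, 0.21, 0.11, 0.28} → pass.
TA (methods 1·2): 0.42 vs {0.09, 0.21, 0.32, 0.62} → fail.
IM (methods 1·2): 0.40 vs {0.11, 0.28, 0.32, 0.62} → fail.
2 of 3 fail.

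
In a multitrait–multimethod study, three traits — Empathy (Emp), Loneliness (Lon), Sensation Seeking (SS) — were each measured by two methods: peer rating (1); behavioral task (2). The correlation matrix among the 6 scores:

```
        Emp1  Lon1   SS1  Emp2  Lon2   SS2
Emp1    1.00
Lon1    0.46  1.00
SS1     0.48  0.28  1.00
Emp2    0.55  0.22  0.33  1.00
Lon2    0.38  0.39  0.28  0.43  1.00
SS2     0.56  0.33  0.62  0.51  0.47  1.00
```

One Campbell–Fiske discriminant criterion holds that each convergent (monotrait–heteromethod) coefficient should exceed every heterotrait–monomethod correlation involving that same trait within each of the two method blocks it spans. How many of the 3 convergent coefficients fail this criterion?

Each convergent coefficient versus the relevant comparison correlations:
Emp (methods 1·2): 0.55 vs {0.46, 0.43, 0.48, 0.51} → pass.
Lon (methods 1·2): 0.39 vs {0.46, 0.43, 0.28, 0.47} → fail.
SS (methods 1·2): 0.62 vs {0.48, 0.51, 0.28, 0.47} → pass.
1 of 3 fail.

1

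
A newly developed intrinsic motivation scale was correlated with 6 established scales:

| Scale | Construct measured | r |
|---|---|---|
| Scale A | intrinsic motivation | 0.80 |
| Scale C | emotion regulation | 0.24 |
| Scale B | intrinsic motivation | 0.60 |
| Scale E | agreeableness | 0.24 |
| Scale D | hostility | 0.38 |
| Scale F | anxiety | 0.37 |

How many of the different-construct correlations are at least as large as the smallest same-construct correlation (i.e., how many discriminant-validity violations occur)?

Convergent (same construct = intrinsic motivation): Scale A, Scale B.
Smallest convergent = 0.60. Discriminant values: 0.24, 0.24, 0.38, 0.37; count ≥ 0.60 → 0.

0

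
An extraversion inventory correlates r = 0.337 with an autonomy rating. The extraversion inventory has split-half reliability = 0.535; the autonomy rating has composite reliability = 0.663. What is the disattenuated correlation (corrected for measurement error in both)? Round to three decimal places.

0.566

r_true = r_obs / √(r_xx · r_yy) = 0.337 / √(0.535 × 0.663) = 0.337 / √0.354705 = 0.337 / 0.5956 ≈ 0.566.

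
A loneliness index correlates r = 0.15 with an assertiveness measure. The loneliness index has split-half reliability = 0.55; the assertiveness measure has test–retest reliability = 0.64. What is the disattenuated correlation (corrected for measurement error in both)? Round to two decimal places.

r_true = r_obs / √(r_xx · r_yy) = 0.15 / √(0.55 × 0.64) = 0.15 / √0.3520 = 0.15 / 0.5933 ≈ 0.25.

0.25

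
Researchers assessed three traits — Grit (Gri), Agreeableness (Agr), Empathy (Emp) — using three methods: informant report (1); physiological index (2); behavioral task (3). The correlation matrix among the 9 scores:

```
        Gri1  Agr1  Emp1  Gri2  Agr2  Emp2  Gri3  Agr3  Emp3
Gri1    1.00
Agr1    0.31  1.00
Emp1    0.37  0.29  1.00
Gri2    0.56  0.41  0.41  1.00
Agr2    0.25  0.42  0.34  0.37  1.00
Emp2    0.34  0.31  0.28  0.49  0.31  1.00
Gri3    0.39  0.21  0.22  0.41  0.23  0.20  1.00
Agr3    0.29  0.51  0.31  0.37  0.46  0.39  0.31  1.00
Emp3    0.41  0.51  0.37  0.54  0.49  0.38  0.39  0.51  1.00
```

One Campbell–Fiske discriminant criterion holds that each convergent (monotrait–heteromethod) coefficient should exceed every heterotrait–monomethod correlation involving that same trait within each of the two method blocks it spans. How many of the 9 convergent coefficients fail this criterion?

7

Convergent coefficients and their comparison sets:
Gri (methods 1·2): 0.56 vs {0.31, 0.37, 0.37, 0.49} → pass.
Gri (methods 1·3): 0.39 vs {0.31, 0.31, 0.37, 0.39} → fail.
Gri (methods 2·3): 0.41 vs {0.37, 0.31, 0.49, 0.39} → fail.
Agr (methods 1·2): 0.42 vs {0.31, 0.37, 0.29, 0.31} → pass.
Agr (methods 1·3): 0.51 vs {0.31, 0.31, 0.29, 0.51} → fail.
Agr (methods 2·3): 0.46 vs {0.37, 0.31, 0.31, 0.51} → fail.
Emp (methods 1·2): 0.28 vs {0.37, 0.49, 0.29, 0.31} → fail.
Emp (methods 1·3): 0.37 vs {0.37, 0.39, 0.29, 0.51} → fail.
Emp (methods 2·3): 0.38 vs {0.49, 0.39, 0.31, 0.51} → fail.
7 of 9 fail.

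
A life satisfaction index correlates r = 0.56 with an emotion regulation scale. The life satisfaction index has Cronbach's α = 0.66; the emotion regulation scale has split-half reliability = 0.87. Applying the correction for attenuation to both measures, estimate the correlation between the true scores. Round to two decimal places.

r_true = r_obs / √(r_xx · r_yy) = 0.56 / √(0.66 × 0.87) = 0.56 / √0.5742 = 0.56 / 0.7578 ≈ 0.74.

0.74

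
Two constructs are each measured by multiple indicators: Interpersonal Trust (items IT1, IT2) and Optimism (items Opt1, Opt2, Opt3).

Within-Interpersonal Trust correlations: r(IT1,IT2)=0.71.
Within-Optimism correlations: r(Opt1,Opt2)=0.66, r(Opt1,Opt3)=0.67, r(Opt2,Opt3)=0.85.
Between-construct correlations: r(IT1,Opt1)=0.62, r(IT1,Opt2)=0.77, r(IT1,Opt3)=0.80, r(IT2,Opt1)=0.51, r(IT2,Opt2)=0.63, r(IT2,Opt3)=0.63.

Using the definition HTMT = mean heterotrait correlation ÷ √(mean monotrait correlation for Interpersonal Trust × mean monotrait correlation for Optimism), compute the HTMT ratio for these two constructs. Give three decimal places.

Mean heterotrait r = 3.96/6 = 0.6600.
Mean within-IT = 0.71/1 = 0.7100; mean within-Opt = 2.18/3 = 0.7267.
Geometric mean = √(0.7100 × 0.7267) = 0.7183.
HTMT = 0.6600 / 0.7183 = 0.919.

0.919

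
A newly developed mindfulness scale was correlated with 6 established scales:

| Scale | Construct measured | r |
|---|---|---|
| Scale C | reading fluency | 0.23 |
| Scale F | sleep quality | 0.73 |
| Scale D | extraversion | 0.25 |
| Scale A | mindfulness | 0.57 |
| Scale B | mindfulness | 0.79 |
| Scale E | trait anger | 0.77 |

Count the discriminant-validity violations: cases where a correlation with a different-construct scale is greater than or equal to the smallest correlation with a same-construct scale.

Convergent (same construct = mindfulness): Scale A, Scale B.
Smallest convergent = 0.57. Discriminant values: 0.23, 0.73, 0.25, 0.77; count ≥ 0.57 → 2.

2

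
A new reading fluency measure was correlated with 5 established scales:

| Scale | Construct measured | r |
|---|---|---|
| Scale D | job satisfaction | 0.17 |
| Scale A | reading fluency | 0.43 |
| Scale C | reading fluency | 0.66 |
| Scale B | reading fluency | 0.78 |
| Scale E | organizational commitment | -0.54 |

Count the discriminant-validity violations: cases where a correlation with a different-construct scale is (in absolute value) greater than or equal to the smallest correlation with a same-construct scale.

Convergent (same construct = reading fluency): Scale A, Scale C, Scale B.
Smallest convergent = 0.43. Discriminant |r|: 0.17, 0.54; count ≥ 0.43 → 1.

1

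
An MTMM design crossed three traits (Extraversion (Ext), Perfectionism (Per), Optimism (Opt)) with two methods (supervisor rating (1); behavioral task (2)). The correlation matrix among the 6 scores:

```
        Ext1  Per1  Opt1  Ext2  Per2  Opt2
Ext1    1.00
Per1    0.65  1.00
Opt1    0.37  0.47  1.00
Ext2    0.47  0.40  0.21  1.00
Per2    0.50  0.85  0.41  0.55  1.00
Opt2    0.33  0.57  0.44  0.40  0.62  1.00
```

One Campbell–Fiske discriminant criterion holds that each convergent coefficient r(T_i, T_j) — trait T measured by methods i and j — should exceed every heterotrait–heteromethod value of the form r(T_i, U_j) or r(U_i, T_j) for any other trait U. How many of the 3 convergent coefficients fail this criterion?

Checking each validity diagonal entry against its comparison values:
Ext (methods 1·2): 0.47 vs {0.50, 0.40, 0.33, 0.21} → fail.
Per (methods 1·2): 0.85 vs {0.40, 0.50, 0.57, 0.41} → pass.
Opt (methods 1·2): 0.44 vs {0.21, 0.33, 0.41, 0.57} → fail.
2 of 3 fail.

2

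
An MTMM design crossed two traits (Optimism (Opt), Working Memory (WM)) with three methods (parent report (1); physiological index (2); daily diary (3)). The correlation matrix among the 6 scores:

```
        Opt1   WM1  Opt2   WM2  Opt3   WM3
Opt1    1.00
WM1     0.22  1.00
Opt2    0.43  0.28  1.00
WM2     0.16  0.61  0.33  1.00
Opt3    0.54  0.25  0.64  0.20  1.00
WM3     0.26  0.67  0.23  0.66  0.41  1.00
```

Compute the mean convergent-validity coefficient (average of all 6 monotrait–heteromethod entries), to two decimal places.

0.59

Convergent values: 0.43, 0.54, 0.64, 0.61, 0.67, 0.66; mean = 3.55/6 = 0.59.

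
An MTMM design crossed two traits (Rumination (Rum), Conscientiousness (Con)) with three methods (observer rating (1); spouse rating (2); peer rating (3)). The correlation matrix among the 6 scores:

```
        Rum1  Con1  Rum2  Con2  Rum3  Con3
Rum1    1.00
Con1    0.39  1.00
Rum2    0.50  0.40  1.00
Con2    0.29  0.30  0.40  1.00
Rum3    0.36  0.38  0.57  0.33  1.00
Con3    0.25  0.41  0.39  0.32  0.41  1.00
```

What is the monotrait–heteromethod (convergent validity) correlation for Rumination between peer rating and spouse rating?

0.57

Same trait (Rum), different methods: r(Rum3, Rum2) = 0.57.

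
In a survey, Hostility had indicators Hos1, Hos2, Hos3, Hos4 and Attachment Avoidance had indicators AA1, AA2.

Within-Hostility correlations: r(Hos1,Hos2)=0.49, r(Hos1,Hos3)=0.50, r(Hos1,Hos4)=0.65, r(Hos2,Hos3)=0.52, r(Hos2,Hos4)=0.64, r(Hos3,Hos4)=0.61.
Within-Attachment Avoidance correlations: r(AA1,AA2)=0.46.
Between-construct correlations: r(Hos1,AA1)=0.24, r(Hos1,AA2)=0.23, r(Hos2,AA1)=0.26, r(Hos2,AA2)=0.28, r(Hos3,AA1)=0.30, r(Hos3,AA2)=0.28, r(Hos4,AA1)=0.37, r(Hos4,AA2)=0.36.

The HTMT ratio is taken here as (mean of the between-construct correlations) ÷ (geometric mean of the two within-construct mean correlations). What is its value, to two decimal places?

Mean between = 2.32/8 = 0.2900.
Mean within-Hos = 3.41/6 = 0.5683; mean within-AA = 0.46/1 = 0.4600.
Geometric mean = √(0.5683 × 0.4600) = 0.5113.
HTMT = 0.2900 / 0.5113 = 0.57.

0.57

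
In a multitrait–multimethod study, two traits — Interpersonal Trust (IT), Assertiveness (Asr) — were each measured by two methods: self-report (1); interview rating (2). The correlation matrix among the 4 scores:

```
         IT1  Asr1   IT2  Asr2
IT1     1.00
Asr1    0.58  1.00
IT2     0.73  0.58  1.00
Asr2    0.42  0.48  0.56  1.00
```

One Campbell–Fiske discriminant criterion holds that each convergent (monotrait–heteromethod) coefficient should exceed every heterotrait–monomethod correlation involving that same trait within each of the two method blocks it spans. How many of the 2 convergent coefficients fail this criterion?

Checking each validity diagonal entry against its comparison values:
IT (methods 1·2): 0.73 vs {0.58, 0.56} → pass.
Asr (methods 1·2): 0.48 vs {0.58, 0.56} → fail.
1 of 2 fail.

1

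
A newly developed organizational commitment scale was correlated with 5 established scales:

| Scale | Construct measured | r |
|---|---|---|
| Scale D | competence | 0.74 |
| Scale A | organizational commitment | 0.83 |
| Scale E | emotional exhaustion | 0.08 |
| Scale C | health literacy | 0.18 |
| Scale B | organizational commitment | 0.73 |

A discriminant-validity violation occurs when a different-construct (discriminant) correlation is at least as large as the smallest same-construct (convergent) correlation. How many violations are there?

1

Convergent (same construct = organizational commitment): Scale A, Scale B.
Smallest convergent = 0.73. Discriminant values: 0.74, 0.08, 0.18; count ≥ 0.73 → 1.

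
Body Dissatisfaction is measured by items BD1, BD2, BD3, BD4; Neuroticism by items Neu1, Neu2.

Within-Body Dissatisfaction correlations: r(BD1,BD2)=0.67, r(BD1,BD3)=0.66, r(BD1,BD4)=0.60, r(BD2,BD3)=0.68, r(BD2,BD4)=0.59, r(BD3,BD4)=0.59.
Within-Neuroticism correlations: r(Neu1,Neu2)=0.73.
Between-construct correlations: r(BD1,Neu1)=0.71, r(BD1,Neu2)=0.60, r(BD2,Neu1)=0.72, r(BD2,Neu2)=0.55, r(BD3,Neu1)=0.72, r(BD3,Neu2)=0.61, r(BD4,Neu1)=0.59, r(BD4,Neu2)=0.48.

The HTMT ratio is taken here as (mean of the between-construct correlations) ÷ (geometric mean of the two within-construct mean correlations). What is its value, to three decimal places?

0.917

Mean between = 4.98/8 = 0.6225.
Mean within-BD = 3.79/6 = 0.6317; mean within-Neu = 0.73/1 = 0.7300.
Geometric mean = √(0.6317 × 0.7300) = 0.6791.
HTMT = 0.6225 / 0.6791 = 0.917.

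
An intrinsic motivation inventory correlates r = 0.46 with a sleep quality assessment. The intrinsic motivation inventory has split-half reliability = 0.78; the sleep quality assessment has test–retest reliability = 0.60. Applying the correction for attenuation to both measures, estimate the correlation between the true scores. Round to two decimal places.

r_true = r_obs / √(r_xx · r_yy) = 0.46 / √(0.78 × 0.60) = 0.46 / √0.4680 = 0.46 / 0.6841 ≈ 0.67.

0.67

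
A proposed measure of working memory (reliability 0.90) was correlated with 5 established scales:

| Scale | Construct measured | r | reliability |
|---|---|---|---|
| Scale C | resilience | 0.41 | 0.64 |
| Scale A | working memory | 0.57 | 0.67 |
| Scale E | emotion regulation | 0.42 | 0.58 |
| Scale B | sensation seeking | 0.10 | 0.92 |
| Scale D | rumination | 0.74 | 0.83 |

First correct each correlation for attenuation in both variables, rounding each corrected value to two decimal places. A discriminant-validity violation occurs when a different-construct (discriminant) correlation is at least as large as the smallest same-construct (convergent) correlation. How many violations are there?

Disattenuated r (r / √(r_scale · r_new)):
  Scale C (disc): 0.41 / √(0.64·0.90) = 0.54
  Scale A (conv): 0.57 / √(0.67·0.90) = 0.73
  Scale E (disc): 0.42 / √(0.58·0.90) = 0.58
  Scale B (disc): 0.10 / √(0.92·0.90) = 0.11
  Scale D (disc): 0.74 / √(0.83·0.90) = 0.86
Smallest convergent = 0.73. Discriminant values: 0.54, 0.58, 0.11, 0.86; count ≥ 0.73 → 1.

1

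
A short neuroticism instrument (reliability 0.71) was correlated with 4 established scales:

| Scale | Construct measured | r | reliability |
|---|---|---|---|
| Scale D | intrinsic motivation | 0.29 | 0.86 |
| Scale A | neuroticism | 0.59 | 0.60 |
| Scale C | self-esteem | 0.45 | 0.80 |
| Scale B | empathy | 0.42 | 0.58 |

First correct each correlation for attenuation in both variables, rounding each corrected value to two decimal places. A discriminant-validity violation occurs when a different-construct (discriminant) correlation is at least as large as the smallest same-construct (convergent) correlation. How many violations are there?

Disattenuated r (r / √(r_scale · r_new)):
  Scale D (disc): 0.29 / √(0.86·0.71) = 0.37
  Scale A (conv): 0.59 / √(0.60·0.71) = 0.90
  Scale C (disc): 0.45 / √(0.80·0.71) = 0.60
  Scale B (disc): 0.42 / √(0.58·0.71) = 0.65
Smallest convergent = 0.90. Discriminant values: 0.37, 0.60, 0.65; count ≥ 0.90 → 0.

0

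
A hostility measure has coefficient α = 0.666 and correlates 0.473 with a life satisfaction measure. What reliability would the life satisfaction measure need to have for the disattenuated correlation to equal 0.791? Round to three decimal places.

r_true = r_obs / √(r_xx · r_yy) ⇒ 0.791 = 0.473 / √(0.666 · r_yy).
√(0.666 · r_yy) = 0.473 / 0.791 = 0.5980; 0.666 · r_yy = 0.3576; r_yy = 0.3576 / 0.666 ≈ 0.537.

0.537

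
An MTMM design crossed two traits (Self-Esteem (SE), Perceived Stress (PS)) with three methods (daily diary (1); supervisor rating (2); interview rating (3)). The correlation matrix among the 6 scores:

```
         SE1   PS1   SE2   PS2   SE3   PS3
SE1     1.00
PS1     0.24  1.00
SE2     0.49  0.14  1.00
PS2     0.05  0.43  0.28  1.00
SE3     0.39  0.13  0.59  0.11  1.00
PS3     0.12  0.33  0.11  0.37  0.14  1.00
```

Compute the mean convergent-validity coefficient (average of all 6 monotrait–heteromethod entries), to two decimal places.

Convergent values: 0.49, 0.39, 0.59, 0.43, 0.33, 0.37; mean = 2.60/6 = 0.43.

0.43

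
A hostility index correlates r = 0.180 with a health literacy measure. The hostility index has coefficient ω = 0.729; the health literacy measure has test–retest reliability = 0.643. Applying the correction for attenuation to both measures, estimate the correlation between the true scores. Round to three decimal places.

0.263

r_true = r_obs / √(r_xx · r_yy) = 0.180 / √(0.729 × 0.643) = 0.180 / √0.468747 = 0.180 / 0.6847 ≈ 0.263.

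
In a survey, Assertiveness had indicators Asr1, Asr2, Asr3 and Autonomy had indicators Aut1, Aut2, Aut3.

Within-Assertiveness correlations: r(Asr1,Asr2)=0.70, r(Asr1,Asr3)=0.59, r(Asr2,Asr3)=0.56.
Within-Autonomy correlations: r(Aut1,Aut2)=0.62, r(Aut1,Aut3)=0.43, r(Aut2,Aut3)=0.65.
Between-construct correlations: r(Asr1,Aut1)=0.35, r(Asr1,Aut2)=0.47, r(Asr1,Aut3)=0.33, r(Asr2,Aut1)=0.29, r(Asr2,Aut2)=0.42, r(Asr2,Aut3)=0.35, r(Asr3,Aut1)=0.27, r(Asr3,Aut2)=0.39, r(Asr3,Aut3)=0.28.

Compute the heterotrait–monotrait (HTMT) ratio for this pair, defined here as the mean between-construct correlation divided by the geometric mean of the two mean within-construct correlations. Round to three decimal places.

0.592

Between-construct mean = 3.15/9 = 0.3500.
Mean within-Asr = 1.85/3 = 0.6167; mean within-Aut = 1.70/3 = 0.5667.
Geometric mean = √(0.6167 × 0.5667) = 0.5912.
HTMT = 0.3500 / 0.5912 = 0.592.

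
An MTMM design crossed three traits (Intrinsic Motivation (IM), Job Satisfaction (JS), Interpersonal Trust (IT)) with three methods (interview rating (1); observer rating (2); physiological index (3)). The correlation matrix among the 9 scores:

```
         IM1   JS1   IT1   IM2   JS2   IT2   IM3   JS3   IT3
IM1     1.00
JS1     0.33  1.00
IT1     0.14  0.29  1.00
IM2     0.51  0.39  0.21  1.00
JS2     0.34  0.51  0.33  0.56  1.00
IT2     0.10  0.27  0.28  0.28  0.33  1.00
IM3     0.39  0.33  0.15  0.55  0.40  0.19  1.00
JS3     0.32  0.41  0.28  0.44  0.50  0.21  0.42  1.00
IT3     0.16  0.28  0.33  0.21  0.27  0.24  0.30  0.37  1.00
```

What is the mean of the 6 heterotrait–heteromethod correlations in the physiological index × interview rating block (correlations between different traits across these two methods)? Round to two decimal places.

HTHM values (method 3 × method 1): 0.33, 0.15, 0.32, 0.28, 0.16, 0.28; mean = 1.52/6 = 0.25.

0.25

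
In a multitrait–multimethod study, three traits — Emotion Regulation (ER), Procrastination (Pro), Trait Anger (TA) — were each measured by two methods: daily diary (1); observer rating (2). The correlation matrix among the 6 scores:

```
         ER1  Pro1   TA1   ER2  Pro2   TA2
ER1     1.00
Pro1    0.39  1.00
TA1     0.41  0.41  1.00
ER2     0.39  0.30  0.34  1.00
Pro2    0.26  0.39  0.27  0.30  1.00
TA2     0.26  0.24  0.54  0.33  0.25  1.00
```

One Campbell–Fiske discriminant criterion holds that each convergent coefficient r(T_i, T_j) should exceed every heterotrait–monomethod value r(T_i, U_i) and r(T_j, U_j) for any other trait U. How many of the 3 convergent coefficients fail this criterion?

Checking each validity diagonal entry against its comparison values:
ER (methods 1·2): 0.39 vs {0.39, 0.30, 0.41, 0.33} → fail.
Pro (methods 1·2): 0.39 vs {0.39, 0.30, 0.41, 0.25} → fail.
TA (methods 1·2): 0.54 vs {0.41, 0.33, 0.41, 0.25} → pass.
2 of 3 fail.

2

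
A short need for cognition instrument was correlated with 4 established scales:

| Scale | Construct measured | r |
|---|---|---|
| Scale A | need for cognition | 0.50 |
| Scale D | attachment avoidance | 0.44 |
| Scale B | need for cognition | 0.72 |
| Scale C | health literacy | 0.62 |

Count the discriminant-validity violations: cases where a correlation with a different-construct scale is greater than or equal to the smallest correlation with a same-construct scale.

1

Convergent (same construct = need for cognition): Scale A, Scale B.
Smallest convergent = 0.50. Discriminant values: 0.44, 0.62; count ≥ 0.50 → 1.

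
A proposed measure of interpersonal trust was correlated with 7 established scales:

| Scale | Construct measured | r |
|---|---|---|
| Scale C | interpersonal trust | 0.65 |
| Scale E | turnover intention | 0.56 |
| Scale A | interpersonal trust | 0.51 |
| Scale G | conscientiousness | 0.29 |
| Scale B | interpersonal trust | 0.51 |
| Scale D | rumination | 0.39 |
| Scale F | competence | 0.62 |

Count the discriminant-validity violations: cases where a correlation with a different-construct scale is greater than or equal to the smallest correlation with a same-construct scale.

Convergent (same construct = interpersonal trust): Scale C, Scale A, Scale B.
Smallest convergent = 0.51. Discriminant values: 0.56, 0.29, 0.39, 0.62; count ≥ 0.51 → 2.

2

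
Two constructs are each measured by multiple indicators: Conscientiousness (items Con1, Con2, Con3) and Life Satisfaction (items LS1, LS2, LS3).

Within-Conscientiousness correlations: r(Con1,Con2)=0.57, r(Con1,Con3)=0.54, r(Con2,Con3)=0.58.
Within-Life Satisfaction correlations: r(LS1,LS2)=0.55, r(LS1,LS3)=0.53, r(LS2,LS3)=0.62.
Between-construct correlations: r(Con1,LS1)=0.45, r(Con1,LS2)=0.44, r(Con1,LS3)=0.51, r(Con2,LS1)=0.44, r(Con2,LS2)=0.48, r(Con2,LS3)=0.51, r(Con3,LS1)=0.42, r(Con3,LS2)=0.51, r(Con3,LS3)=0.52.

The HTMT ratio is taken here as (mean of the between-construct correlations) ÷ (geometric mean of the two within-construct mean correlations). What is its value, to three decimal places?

0.842

Mean between = 4.28/9 = 0.4756.
Mean within-Con = 1.69/3 = 0.5633; mean within-LS = 1.70/3 = 0.5667.
Geometric mean = √(0.5633 × 0.5667) = 0.5650.
HTMT = 0.4756 / 0.5650 = 0.842.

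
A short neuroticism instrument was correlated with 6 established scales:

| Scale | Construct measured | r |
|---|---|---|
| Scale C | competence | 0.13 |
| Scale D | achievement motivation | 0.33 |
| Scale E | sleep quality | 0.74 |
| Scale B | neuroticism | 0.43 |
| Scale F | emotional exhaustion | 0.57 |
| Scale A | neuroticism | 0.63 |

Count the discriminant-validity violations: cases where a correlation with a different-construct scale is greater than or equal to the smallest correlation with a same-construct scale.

Convergent (same construct = neuroticism): Scale B, Scale A.
Smallest convergent = 0.43. Discriminant values: 0.13, 0.33, 0.74, 0.57; count ≥ 0.43 → 2.

2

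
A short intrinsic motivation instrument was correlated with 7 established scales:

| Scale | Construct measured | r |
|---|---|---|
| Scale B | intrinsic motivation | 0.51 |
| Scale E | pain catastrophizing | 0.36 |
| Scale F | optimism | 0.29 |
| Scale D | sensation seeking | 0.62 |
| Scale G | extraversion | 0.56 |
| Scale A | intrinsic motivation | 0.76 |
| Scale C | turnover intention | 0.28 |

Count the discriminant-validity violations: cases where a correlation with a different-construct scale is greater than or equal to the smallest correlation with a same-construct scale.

2

Convergent (same construct = intrinsic motivation): Scale B, Scale A.
Smallest convergent = 0.51. Discriminant values: 0.36, 0.29, 0.62, 0.56, 0.28; count ≥ 0.51 → 2.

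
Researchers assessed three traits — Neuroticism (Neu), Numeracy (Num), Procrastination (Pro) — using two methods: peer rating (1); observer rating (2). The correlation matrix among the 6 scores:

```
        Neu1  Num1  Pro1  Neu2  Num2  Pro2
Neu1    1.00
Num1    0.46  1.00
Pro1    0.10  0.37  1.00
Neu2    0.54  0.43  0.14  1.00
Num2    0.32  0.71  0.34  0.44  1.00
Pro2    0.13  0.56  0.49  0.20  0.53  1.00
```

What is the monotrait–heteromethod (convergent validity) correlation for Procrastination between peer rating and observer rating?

Same trait (Pro), different methods: r(Pro1, Pro2) = 0.49.

0.49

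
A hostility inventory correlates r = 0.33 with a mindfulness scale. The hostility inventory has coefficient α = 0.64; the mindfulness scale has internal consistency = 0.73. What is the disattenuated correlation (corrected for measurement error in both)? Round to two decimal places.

0.48

r_true = r_obs / √(r_xx · r_yy) = 0.33 / √(0.64 × 0.73) = 0.33 / √0.4672 = 0.33 / 0.6835 ≈ 0.48.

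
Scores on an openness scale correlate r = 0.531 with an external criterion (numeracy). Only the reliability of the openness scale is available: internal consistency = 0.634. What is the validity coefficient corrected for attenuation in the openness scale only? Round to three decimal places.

0.667

Single correction: r_c = r_obs / √r_xx = 0.531 / √0.634 = 0.531 / 0.7962 ≈ 0.667.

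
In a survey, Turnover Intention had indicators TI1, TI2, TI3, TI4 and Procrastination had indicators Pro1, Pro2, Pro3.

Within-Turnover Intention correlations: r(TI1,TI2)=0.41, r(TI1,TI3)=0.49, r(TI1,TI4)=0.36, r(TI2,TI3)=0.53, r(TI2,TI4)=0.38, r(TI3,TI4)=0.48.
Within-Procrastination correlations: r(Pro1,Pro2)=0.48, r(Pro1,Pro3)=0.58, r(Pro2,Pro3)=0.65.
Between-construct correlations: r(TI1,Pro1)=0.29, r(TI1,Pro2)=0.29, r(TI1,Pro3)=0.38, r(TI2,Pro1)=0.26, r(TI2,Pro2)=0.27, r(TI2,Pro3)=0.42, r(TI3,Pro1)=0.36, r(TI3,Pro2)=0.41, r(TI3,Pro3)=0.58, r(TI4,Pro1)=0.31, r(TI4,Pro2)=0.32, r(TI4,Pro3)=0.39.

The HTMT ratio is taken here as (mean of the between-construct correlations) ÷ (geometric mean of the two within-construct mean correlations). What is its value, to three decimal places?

0.711

Mean heterotrait r = 4.28/12 = 0.3567.
Mean within-TI = 2.65/6 = 0.4417; mean within-Pro = 1.71/3 = 0.5700.
Geometric mean = √(0.4417 × 0.5700) = 0.5018.
HTMT = 0.3567 / 0.5018 = 0.711.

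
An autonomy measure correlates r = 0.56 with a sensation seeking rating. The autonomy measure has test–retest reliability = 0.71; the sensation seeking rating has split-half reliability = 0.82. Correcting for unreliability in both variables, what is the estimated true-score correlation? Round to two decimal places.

0.73

r_true = r_obs / √(r_xx · r_yy) = 0.56 / √(0.71 × 0.82) = 0.56 / √0.5822 = 0.56 / 0.7630 ≈ 0.73.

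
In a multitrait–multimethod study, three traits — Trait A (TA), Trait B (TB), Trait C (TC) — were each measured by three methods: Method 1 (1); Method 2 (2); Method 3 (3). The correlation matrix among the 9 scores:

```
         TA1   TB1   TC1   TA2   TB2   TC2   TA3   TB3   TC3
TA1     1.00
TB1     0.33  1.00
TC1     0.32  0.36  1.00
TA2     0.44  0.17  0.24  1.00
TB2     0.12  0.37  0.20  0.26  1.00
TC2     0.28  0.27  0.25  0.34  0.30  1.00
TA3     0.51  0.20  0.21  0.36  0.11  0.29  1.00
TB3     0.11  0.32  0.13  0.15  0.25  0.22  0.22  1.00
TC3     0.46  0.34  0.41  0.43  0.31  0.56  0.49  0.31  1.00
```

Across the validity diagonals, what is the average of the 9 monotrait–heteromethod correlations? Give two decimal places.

0.39

Convergent values: 0.44, 0.51, 0.36, 0.37, 0.32, 0.25, 0.25, 0.41, 0.56; mean = 3.47/9 = 0.39.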